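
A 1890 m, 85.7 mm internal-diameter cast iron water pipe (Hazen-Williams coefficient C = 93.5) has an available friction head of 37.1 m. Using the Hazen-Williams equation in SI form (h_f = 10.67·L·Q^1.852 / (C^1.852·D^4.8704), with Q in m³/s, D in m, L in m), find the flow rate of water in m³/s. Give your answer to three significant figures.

Q ≈ 0.00487 m³/s

Rearranging: Q = [h_f·C^1.852·D^4.8704 / (10.67·L)]^(1/1.852)
Q = [37.1·93.5^1.852·0.0857^4.8704 / (10.67·1890)]^0.540 = 0.004873 m³/s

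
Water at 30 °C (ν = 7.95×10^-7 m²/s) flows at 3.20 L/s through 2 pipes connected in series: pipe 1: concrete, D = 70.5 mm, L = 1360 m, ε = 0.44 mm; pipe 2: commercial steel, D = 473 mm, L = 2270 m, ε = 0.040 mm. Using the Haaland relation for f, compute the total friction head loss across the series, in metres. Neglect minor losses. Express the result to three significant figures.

Pipe 1: V = 0.8198 m/s, Re = 7.27×10^4, ε/D = 0.00624, f = 0.03359, h_1 = f(L/D)V²/2g = 22.19 m
Pipe 2: V = 0.01821 m/s, Re = 1.08×10^4, ε/D = 8.46×10^-5, f = 0.03031, h_2 = f(L/D)V²/2g = 0.002459 m
Series → Q common, losses add: H = Σh = 22.20 m

H ≈ 22.2 m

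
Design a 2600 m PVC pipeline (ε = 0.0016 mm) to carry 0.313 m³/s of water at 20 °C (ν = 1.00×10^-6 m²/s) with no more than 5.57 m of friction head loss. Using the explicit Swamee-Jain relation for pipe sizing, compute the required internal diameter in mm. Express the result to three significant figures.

Swamee-Jain (Type III): D = 0.66·[ε^1.25·(LQ²/(gh_f))^4.75 + ν·Q^9.4·(L/(gh_f))^5.2]^0.04
LQ²/(gh_f) = 4.662; L/(gh_f) = 47.58
Term 1 = ε^1.25·(…)^4.75 = 8.53×10^-5; Term 2 = ν·Q^9.4·(…)^5.2 = 0.00957
D = 0.66·(8.53×10^-5 + 0.00957)^0.04 = 0.5482 m = 548 mm
Check: V = 1.33 m/s, Re = 7.27×10^5, f = 0.01232, h_f = 5.24 m ≈ 5.57 m ✓

D ≈ 548 mm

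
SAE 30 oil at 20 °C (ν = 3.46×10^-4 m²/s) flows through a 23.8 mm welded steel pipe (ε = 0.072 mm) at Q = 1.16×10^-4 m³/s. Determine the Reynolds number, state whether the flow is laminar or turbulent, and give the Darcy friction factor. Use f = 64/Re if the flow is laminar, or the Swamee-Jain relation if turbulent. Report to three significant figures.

V = 4Q/(πD²) = 0.2607 m/s
Re = VD/ν = 0.2607·0.0238/3.46×10^-4 = 17.9
Re < 2300 → laminar → f = 64/Re = 3.568

Re ≈ 17.9; laminar; f = 64/Re ≈ 3.57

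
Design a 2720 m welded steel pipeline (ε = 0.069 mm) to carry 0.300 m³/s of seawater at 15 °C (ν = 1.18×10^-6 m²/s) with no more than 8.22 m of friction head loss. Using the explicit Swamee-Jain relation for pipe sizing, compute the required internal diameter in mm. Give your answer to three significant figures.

Swamee-Jain (Type III): D = 0.66·[ε^1.25·(LQ²/(gh_f))^4.75 + ν·Q^9.4·(L/(gh_f))^5.2]^0.04
LQ²/(gh_f) = 3.036; L/(gh_f) = 33.73
Term 1 = ε^1.25·(…)^4.75 = 0.00123; Term 2 = ν·Q^9.4·(…)^5.2 = 0.00127
D = 0.66·(0.00123 + 0.00127)^0.04 = 0.5193 m = 519 mm
Check: V = 1.42 m/s, Re = 6.23×10^5, f = 0.01452, h_f = 7.78 m ≈ 8.22 m ✓

D ≈ 519 mm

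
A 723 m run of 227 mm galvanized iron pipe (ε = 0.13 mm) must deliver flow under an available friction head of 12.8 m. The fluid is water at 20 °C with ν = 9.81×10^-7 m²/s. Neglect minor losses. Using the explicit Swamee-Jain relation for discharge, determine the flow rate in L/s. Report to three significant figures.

Q ≈ 84.4 L/s

Swamee-Jain (Type II): Q = -0.965·√(gD⁵h_f/L)·ln[ε/(3.7D) + √(3.17ν²L/(gD³h_f))]
√(gD⁵h_f/L) = √(9.81·0.227⁵·12.8/723) = 0.01023
ε/(3.7D) = 1.55×10^-4; √(3.17ν²L/(gD³h_f)) = 3.88×10^-5
Q = -0.965·0.01023·ln(1.935×10^-4) = 0.08442 m³/s
Check: V = 2.09 m/s, Re = 4.83×10^5, f = 0.01825, h_f = 12.9 m ≈ 12.8 m ✓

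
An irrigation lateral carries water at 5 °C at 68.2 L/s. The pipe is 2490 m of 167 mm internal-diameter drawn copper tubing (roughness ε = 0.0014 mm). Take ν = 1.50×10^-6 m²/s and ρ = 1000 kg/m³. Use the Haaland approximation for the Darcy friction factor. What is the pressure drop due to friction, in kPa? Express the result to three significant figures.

V = 4Q/(πD²) = 4·0.0682/(π·0.167²) = 3.114 m/s
Re = VD/ν = 3.114·0.167/1.50×10^-6 = 3.47×10^5 → turbulent
ε/D = 0.0014/167 = 8.38×10^-6
Haaland: f = 0.01404
h_f = f(L/D)V²/(2g) = 0.01404·(2490/0.167)·3.114²/(2·9.81) = 103.4 m
Δp = ρg·h_f = 1000·9.81·103.4 = 1014 kPa

Δp ≈ 1010 kPa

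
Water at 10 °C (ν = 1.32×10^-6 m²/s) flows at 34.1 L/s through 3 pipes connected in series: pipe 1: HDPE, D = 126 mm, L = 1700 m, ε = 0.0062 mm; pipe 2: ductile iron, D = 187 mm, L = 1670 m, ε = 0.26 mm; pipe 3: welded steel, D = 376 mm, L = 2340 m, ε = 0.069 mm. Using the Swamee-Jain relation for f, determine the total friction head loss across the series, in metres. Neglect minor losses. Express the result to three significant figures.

H ≈ 95.1 m

Pipe 1: V = 2.735 m/s, Re = 2.61×10^5, ε/D = 4.92×10^-5, f = 0.01527, h_1 = f(L/D)V²/2g = 78.52 m
Pipe 2: V = 1.242 m/s, Re = 1.76×10^5, ε/D = 0.00139, f = 0.02276, h_2 = f(L/D)V²/2g = 15.97 m
Pipe 3: V = 0.3071 m/s, Re = 8.75×10^4, ε/D = 1.84×10^-4, f = 0.01935, h_3 = f(L/D)V²/2g = 0.5788 m
Series → Q common, losses add: H = Σh = 95.07 m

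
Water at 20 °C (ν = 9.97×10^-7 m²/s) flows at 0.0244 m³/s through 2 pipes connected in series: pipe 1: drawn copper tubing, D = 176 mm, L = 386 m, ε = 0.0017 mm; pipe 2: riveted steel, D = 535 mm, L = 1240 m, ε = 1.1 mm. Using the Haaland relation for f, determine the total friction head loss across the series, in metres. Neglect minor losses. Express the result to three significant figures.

H ≈ 1.83 m

Pipe 1: V = 1.003 m/s, Re = 1.77×10^5, ε/D = 9.66×10^-6, f = 0.01593, h_1 = f(L/D)V²/2g = 1.791 m
Pipe 2: V = 0.1085 m/s, Re = 5.82×10^4, ε/D = 0.00206, f = 0.02606, h_2 = f(L/D)V²/2g = 0.03627 m
Series → Q common, losses add: H = Σh = 1.827 m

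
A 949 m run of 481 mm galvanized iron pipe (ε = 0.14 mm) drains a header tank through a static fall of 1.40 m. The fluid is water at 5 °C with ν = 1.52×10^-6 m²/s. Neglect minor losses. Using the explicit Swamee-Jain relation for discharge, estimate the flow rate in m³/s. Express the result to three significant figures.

Q ≈ 0.165 m³/s

Swamee-Jain (Type II): Q = -0.965·√(gD⁵h_f/L)·ln[ε/(3.7D) + √(3.17ν²L/(gD³h_f))]
√(gD⁵h_f/L) = √(9.81·0.481⁵·1.40/949) = 0.01930
ε/(3.7D) = 7.87×10^-5; √(3.17ν²L/(gD³h_f)) = 6.74×10^-5
Q = -0.965·0.01930·ln(1.461×10^-4) = 0.1645 m³/s
Check: V = 0.905 m/s, Re = 2.86×10^5, f = 0.01707, h_f = 1.41 m ≈ 1.40 m ✓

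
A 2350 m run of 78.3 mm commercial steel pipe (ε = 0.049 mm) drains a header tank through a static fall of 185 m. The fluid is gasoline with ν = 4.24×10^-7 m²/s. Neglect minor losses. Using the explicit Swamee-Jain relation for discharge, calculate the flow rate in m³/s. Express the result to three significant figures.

Q ≈ 0.0123 m³/s

Swamee-Jain (Type II): Q = -0.965·√(gD⁵h_f/L)·ln[ε/(3.7D) + √(3.17ν²L/(gD³h_f))]
√(gD⁵h_f/L) = √(9.81·0.0783⁵·185/2350) = 0.001508
ε/(3.7D) = 1.69×10^-4; √(3.17ν²L/(gD³h_f)) = 3.92×10^-5
Q = -0.965·0.001508·ln(2.083×10^-4) = 0.01233 m³/s
Check: V = 2.56 m/s, Re = 4.73×10^5, f = 0.01856, h_f = 186 m ≈ 185 m ✓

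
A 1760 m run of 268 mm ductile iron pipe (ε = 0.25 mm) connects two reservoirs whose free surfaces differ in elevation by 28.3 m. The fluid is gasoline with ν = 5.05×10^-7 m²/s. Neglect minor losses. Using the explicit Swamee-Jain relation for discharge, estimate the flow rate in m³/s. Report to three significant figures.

Swamee-Jain (Type II): Q = -0.965·√(gD⁵h_f/L)·ln[ε/(3.7D) + √(3.17ν²L/(gD³h_f))]
√(gD⁵h_f/L) = √(9.81·0.268⁵·28.3/1760) = 0.01477
ε/(3.7D) = 2.52×10^-4; √(3.17ν²L/(gD³h_f)) = 1.63×10^-5
Q = -0.965·0.01477·ln(2.684×10^-4) = 0.1172 m³/s
Check: V = 2.08 m/s, Re = 1.10×10^6, f = 0.01968, h_f = 28.4 m ≈ 28.3 m ✓

Q ≈ 0.117 m³/s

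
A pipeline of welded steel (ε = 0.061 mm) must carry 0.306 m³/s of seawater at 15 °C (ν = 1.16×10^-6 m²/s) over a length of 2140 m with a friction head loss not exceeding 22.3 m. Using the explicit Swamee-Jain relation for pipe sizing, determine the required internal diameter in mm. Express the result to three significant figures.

D ≈ 408 mm

Swamee-Jain (Type III): D = 0.66·[ε^1.25·(LQ²/(gh_f))^4.75 + ν·Q^9.4·(L/(gh_f))^5.2]^0.04
LQ²/(gh_f) = 0.9160; L/(gh_f) = 9.782
Term 1 = ε^1.25·(…)^4.75 = 3.55×10^-6; Term 2 = ν·Q^9.4·(…)^5.2 = 2.40×10^-6
D = 0.66·(3.55×10^-6 + 2.40×10^-6)^0.04 = 0.4079 m = 408 mm
Check: V = 2.34 m/s, Re = 8.23×10^5, f = 0.01438, h_f = 21.1 m ≈ 22.3 m ✓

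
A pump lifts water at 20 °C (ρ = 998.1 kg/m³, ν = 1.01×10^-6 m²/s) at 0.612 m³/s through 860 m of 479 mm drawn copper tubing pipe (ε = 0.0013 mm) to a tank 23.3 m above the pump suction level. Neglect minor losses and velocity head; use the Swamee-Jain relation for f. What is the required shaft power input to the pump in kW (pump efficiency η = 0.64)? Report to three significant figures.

P_shaft ≈ 325 kW

V = 4Q/(πD²) = 3.396 m/s; Re = 1.61×10^6; ε/D = 2.71×10^-6; f = 0.01082
h_f = f(L/D)V²/2g = 11.42 m
Total head H = z + h_f = 23.3 + 11.42 = 34.72 m
P_hyd = ρgQH = 998.1·9.81·0.612·34.72 = 208.1 kW
P_shaft = P_hyd/η = 208.1/0.64 = 325.1 kW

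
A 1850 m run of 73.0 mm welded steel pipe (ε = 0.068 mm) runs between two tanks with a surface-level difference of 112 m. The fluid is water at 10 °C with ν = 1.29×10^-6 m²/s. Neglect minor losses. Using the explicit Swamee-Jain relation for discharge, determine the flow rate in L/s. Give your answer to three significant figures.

Q ≈ 8.37 L/s

Swamee-Jain (Type II): Q = -0.965·√(gD⁵h_f/L)·ln[ε/(3.7D) + √(3.17ν²L/(gD³h_f))]
√(gD⁵h_f/L) = √(9.81·0.0730⁵·112/1850) = 0.001110
ε/(3.7D) = 2.52×10^-4; √(3.17ν²L/(gD³h_f)) = 1.51×10^-4
Q = -0.965·0.001110·ln(4.029×10^-4) = 0.008370 m³/s
Check: V = 2.00 m/s, Re = 1.13×10^5, f = 0.02185, h_f = 113 m ≈ 112 m ✓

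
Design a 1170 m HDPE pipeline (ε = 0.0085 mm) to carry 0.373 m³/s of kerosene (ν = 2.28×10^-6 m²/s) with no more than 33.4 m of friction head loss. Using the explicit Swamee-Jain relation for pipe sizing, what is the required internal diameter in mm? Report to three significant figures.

Swamee-Jain (Type III): D = 0.66·[ε^1.25·(LQ²/(gh_f))^4.75 + ν·Q^9.4·(L/(gh_f))^5.2]^0.04
LQ²/(gh_f) = 0.4968; L/(gh_f) = 3.571
Term 1 = ε^1.25·(…)^4.75 = 1.65×10^-8; Term 2 = ν·Q^9.4·(…)^5.2 = 1.61×10^-7
D = 0.66·(1.65×10^-8 + 1.61×10^-7)^0.04 = 0.3544 m = 354 mm
Check: V = 3.78 m/s, Re = 5.88×10^5, f = 0.01313, h_f = 31.6 m ≈ 33.4 m ✓

D ≈ 354 mm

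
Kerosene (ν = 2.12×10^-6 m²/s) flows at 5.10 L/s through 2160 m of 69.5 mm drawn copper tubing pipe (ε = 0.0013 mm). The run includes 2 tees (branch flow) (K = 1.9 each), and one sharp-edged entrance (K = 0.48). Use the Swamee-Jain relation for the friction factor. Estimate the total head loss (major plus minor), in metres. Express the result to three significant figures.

H_L ≈ 61.8 m

V = 4Q/(πD²) = 1.344 m/s; V²/2g = 0.09211 m
Re = 4.41×10^4, ε/D = 1.87×10^-5 → f = 0.02144 (Swamee-Jain)
Major: h_f = f(L/D)·V²/2g = 0.02144·31079·0.09211 = 61.37 m
Minor: ΣK = 4.28; h_m = ΣK·V²/2g = 0.3942 m
Total H_L = 61.37 + 0.3942 = 61.76 m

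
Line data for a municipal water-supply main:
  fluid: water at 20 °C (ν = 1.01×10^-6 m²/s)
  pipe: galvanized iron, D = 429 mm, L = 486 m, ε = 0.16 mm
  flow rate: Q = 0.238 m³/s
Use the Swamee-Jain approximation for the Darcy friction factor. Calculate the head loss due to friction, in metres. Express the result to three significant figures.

V = 4Q/(πD²) = 4·0.238/(π·0.429²) = 1.647 m/s
Re = VD/ν = 1.647·0.429/1.01×10^-6 = 6.99×10^5 → turbulent
ε/D = 0.16/429 = 3.73×10^-4
Swamee-Jain: f = 0.01662
h_f = f(L/D)V²/(2g) = 0.01662·(486/0.429)·1.647²/(2·9.81) = 2.602 m

h_f ≈ 2.60 m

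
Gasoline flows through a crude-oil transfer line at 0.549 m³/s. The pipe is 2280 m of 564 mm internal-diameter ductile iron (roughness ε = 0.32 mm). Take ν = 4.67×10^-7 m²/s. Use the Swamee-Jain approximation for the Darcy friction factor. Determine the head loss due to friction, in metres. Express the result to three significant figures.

h_f ≈ 17.3 m

V = 4Q/(πD²) = 4·0.549/(π·0.564²) = 2.197 m/s
Re = VD/ν = 2.197·0.564/4.67×10^-7 = 2.65×10^6 → turbulent
ε/D = 0.32/564 = 5.67×10^-4
Swamee-Jain: f = 0.01742
h_f = f(L/D)V²/(2g) = 0.01742·(2280/0.564)·2.197²/(2·9.81) = 17.33 m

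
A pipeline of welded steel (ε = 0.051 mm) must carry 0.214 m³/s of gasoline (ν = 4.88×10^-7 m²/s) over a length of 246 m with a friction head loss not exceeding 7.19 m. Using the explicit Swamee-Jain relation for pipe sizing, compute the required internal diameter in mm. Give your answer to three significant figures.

Swamee-Jain (Type III): D = 0.66·[ε^1.25·(LQ²/(gh_f))^4.75 + ν·Q^9.4·(L/(gh_f))^5.2]^0.04
LQ²/(gh_f) = 0.1597; L/(gh_f) = 3.488
Term 1 = ε^1.25·(…)^4.75 = 7.09×10^-10; Term 2 = ν·Q^9.4·(…)^5.2 = 1.64×10^-10
D = 0.66·(7.09×10^-10 + 1.64×10^-10)^0.04 = 0.2865 m = 287 mm
Check: V = 3.32 m/s, Re = 1.95×10^6, f = 0.01406, h_f = 6.77 m ≈ 7.19 m ✓

D ≈ 287 mm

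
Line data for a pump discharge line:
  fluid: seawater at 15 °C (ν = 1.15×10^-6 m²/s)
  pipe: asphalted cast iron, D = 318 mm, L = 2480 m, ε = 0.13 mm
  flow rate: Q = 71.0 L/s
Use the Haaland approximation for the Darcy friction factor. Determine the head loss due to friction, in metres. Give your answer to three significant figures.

V = 4Q/(πD²) = 4·0.0710/(π·0.318²) = 0.8940 m/s
Re = VD/ν = 0.8940·0.318/1.15×10^-6 = 2.47×10^5 → turbulent
ε/D = 0.13/318 = 4.09×10^-4
Haaland: f = 0.01780
h_f = f(L/D)V²/(2g) = 0.01780·(2480/0.318)·0.8940²/(2·9.81) = 5.653 m

h_f ≈ 5.65 m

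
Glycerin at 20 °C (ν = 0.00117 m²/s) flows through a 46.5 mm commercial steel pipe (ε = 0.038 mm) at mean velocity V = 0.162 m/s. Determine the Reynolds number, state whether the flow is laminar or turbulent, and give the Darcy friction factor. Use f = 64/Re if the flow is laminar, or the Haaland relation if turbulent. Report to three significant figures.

Re ≈ 6.44; laminar; f = 64/Re ≈ 9.94

Re = VD/ν = 0.1620·0.0465/0.00117 = 6.44
Re < 2300 → laminar → f = 64/Re = 9.940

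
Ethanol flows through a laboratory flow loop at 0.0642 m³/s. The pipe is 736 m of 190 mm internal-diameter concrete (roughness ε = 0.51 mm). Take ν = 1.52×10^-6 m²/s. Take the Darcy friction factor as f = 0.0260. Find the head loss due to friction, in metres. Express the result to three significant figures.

V = 4Q/(πD²) = 4·0.0642/(π·0.190²) = 2.264 m/s
h_f = f(L/D)V²/(2g) = 0.02600·(736/0.190)·2.264²/(2·9.81) = 26.32 m

h_f ≈ 26.3 m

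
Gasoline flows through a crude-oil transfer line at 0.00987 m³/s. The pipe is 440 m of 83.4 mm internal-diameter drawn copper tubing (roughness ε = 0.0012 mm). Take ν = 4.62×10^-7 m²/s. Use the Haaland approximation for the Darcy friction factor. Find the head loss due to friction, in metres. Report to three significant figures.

V = 4Q/(πD²) = 4·0.00987/(π·0.0834²) = 1.807 m/s
Re = VD/ν = 1.807·0.0834/4.62×10^-7 = 3.26×10^5 → turbulent
ε/D = 0.0012/83.4 = 1.44×10^-5
Haaland: f = 0.01424
h_f = f(L/D)V²/(2g) = 0.01424·(440/0.0834)·1.807²/(2·9.81) = 12.50 m

h_f ≈ 12.5 m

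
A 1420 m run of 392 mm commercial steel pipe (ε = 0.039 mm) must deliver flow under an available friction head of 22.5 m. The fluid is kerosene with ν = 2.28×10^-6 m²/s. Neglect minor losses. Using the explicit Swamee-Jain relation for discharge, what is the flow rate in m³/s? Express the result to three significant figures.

Swamee-Jain (Type II): Q = -0.965·√(gD⁵h_f/L)·ln[ε/(3.7D) + √(3.17ν²L/(gD³h_f))]
√(gD⁵h_f/L) = √(9.81·0.392⁵·22.5/1420) = 0.03793
ε/(3.7D) = 2.69×10^-5; √(3.17ν²L/(gD³h_f)) = 4.20×10^-5
Q = -0.965·0.03793·ln(6.884×10^-5) = 0.3508 m³/s
Check: V = 2.91 m/s, Re = 5.00×10^5, f = 0.01446, h_f = 22.6 m ≈ 22.5 m ✓

Q ≈ 0.351 m³/s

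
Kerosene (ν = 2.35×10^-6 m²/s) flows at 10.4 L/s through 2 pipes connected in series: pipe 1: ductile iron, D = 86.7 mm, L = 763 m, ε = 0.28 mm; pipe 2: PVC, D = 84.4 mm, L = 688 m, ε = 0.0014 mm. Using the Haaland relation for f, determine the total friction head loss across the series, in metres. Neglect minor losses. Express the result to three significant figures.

H ≈ 67.6 m

Pipe 1: V = 1.762 m/s, Re = 6.50×10^4, ε/D = 0.00323, f = 0.02845, h_1 = f(L/D)V²/2g = 39.60 m
Pipe 2: V = 1.859 m/s, Re = 6.68×10^4, ε/D = 1.66×10^-5, f = 0.01948, h_2 = f(L/D)V²/2g = 27.96 m
Series → Q common, losses add: H = Σh = 67.56 m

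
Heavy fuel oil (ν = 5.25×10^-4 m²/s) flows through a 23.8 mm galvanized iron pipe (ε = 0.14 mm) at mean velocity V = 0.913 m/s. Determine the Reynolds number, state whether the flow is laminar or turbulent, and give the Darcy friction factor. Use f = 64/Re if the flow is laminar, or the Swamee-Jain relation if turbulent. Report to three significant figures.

Re = VD/ν = 0.9130·0.0238/5.25×10^-4 = 41.4
Re < 2300 → laminar → f = 64/Re = 1.546

Re ≈ 41.4; laminar; f = 64/Re ≈ 1.55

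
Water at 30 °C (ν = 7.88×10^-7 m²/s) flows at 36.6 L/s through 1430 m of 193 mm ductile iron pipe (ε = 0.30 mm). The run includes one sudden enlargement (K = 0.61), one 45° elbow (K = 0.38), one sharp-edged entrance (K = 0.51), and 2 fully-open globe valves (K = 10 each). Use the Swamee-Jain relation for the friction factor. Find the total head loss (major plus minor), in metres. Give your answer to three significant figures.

V = 4Q/(πD²) = 1.251 m/s; V²/2g = 0.07977 m
Re = 3.06×10^5, ε/D = 0.00155 → f = 0.02278 (Swamee-Jain)
Major: h_f = f(L/D)·V²/2g = 0.02278·7409·0.07977 = 13.46 m
Minor: ΣK = 21.5; h_m = ΣK·V²/2g = 1.715 m
Total H_L = 13.46 + 1.715 = 15.18 m

H_L ≈ 15.2 m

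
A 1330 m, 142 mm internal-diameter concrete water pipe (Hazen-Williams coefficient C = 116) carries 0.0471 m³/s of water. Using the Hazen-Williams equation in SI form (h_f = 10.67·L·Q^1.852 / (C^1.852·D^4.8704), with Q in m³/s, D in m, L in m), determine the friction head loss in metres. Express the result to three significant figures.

h_f = 10.67·1330·0.0471^1.852 / (116^1.852·0.142^4.8704) = 99.95 m

h_f ≈ 99.9 m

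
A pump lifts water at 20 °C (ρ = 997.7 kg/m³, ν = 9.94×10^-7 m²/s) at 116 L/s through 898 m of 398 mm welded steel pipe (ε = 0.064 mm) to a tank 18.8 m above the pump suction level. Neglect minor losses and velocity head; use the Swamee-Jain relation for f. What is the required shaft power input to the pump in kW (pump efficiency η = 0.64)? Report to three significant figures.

V = 4Q/(πD²) = 0.9324 m/s; Re = 3.73×10^5; ε/D = 1.61×10^-4; f = 0.01559
h_f = f(L/D)V²/2g = 1.558 m
Total head H = z + h_f = 18.8 + 1.558 = 20.36 m
P_hyd = ρgQH = 997.7·9.81·0.116·20.36 = 23.11 kW
P_shaft = P_hyd/η = 23.11/0.64 = 36.12 kW

P_shaft ≈ 36.1 kW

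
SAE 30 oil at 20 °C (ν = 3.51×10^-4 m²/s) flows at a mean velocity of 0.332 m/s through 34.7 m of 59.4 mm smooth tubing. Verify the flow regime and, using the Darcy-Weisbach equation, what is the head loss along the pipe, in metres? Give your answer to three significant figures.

Re = VD/ν = 0.332·0.05940/3.51×10^-4 = 56.2 → laminar (Re < 2300)
f = 64/Re = 1.139
h_f = f(L/D)V²/(2g) = 1.139·(34.7/0.05940)·0.332²/(2·9.81) = 3.738 m

h_f ≈ 3.74 m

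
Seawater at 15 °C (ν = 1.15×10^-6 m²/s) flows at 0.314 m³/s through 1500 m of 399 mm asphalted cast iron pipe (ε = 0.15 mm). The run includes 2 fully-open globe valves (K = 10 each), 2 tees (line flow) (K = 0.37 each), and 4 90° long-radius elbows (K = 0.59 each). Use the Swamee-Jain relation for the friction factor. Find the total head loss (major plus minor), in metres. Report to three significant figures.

H_L ≈ 27.3 m

V = 4Q/(πD²) = 2.511 m/s; V²/2g = 0.3214 m
Re = 8.71×10^5, ε/D = 3.76×10^-4 → f = 0.01648 (Swamee-Jain)
Major: h_f = f(L/D)·V²/2g = 0.01648·3759·0.3214 = 19.92 m
Minor: ΣK = 23.1; h_m = ΣK·V²/2g = 7.425 m
Total H_L = 19.92 + 7.425 = 27.34 m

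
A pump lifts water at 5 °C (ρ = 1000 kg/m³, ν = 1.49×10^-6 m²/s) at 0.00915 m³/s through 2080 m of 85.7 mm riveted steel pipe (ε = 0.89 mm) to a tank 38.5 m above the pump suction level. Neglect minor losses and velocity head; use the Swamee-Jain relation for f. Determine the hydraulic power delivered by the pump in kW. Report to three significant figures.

P_hyd ≈ 14.4 kW

V = 4Q/(πD²) = 1.586 m/s; Re = 9.12×10^4; ε/D = 0.0104; f = 0.03930
h_f = f(L/D)V²/2g = 122.3 m
Total head H = z + h_f = 38.5 + 122.3 = 160.8 m
P_hyd = ρgQH = 1000·9.81·0.00915·160.8 = 14.43 kW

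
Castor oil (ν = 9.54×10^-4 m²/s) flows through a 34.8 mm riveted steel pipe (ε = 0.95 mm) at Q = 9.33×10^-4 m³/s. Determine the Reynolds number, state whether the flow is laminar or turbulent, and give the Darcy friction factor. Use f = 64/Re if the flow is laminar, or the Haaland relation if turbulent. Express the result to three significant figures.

V = 4Q/(πD²) = 0.9809 m/s
Re = VD/ν = 0.9809·0.0348/9.54×10^-4 = 35.8
Re < 2300 → laminar → f = 64/Re = 1.789

Re ≈ 35.8; laminar; f = 64/Re ≈ 1.79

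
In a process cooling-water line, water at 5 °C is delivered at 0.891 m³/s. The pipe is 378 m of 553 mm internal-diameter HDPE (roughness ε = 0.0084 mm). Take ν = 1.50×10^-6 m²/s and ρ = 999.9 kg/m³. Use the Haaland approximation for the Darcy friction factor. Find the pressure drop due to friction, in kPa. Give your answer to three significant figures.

Δp ≈ 53.4 kPa

V = 4Q/(πD²) = 4·0.891/(π·0.553²) = 3.710 m/s
Re = VD/ν = 3.710·0.553/1.50×10^-6 = 1.37×10^6 → turbulent
ε/D = 0.0084/553 = 1.52×10^-5
Haaland: f = 0.01135
h_f = f(L/D)V²/(2g) = 0.01135·(378/0.553)·3.710²/(2·9.81) = 5.441 m
Δp = ρg·h_f = 999.9·9.81·5.441 = 53.37 kPa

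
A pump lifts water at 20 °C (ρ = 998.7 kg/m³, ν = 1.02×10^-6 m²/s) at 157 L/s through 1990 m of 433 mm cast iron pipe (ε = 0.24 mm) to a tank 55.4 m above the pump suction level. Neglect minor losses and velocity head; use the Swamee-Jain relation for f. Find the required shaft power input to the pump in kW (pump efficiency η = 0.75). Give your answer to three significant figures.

V = 4Q/(πD²) = 1.066 m/s; Re = 4.53×10^5; ε/D = 5.54×10^-4; f = 0.01819
h_f = f(L/D)V²/2g = 4.845 m
Total head H = z + h_f = 55.4 + 4.845 = 60.24 m
P_hyd = ρgQH = 998.7·9.81·0.157·60.24 = 92.67 kW
P_shaft = P_hyd/η = 92.67/0.75 = 123.6 kW

P_shaft ≈ 124 kW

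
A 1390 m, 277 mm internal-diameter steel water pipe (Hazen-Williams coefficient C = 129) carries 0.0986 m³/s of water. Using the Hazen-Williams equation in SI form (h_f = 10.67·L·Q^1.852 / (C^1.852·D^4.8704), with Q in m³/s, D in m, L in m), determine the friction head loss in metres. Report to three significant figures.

h_f ≈ 13.0 m

h_f = 10.67·1390·0.0986^1.852 / (129^1.852·0.277^4.8704) = 13.01 m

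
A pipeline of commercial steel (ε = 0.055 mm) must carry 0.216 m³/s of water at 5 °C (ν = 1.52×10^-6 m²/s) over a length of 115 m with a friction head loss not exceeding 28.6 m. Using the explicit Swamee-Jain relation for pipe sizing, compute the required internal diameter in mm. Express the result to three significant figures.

D ≈ 192 mm

Swamee-Jain (Type III): D = 0.66·[ε^1.25·(LQ²/(gh_f))^4.75 + ν·Q^9.4·(L/(gh_f))^5.2]^0.04
LQ²/(gh_f) = 0.01912; L/(gh_f) = 0.4099
Term 1 = ε^1.25·(…)^4.75 = 3.26×10^-14; Term 2 = ν·Q^9.4·(…)^5.2 = 8.16×10^-15
D = 0.66·(3.26×10^-14 + 8.16×10^-15)^0.04 = 0.1923 m = 192 mm
Check: V = 7.44 m/s, Re = 9.41×10^5, f = 0.01567, h_f = 26.4 m ≈ 28.6 m ✓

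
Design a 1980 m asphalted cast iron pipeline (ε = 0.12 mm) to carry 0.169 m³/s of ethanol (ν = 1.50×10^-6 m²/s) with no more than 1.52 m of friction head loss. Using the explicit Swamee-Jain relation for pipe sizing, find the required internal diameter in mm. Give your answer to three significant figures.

D ≈ 560 mm

Swamee-Jain (Type III): D = 0.66·[ε^1.25·(LQ²/(gh_f))^4.75 + ν·Q^9.4·(L/(gh_f))^5.2]^0.04
LQ²/(gh_f) = 3.793; L/(gh_f) = 132.8
Term 1 = ε^1.25·(…)^4.75 = 0.00706; Term 2 = ν·Q^9.4·(…)^5.2 = 0.00909
D = 0.66·(0.00706 + 0.00909)^0.04 = 0.5596 m = 560 mm
Check: V = 0.687 m/s, Re = 2.56×10^5, f = 0.01672, h_f = 1.42 m ≈ 1.52 m ✓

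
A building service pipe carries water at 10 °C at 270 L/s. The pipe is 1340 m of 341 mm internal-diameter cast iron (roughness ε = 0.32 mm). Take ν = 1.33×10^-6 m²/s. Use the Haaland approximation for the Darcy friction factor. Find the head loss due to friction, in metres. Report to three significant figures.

h_f ≈ 34.6 m

V = 4Q/(πD²) = 4·0.270/(π·0.341²) = 2.956 m/s
Re = VD/ν = 2.956·0.341/1.33×10^-6 = 7.58×10^5 → turbulent
ε/D = 0.32/341 = 9.38×10^-4
Haaland: f = 0.01974
h_f = f(L/D)V²/(2g) = 0.01974·(1340/0.341)·2.956²/(2·9.81) = 34.56 m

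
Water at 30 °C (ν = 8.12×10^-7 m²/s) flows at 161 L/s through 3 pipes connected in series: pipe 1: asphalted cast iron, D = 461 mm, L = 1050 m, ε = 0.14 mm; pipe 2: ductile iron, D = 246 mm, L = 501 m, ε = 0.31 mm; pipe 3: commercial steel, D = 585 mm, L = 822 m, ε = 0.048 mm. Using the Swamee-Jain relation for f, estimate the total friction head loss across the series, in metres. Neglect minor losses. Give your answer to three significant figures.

Pipe 1: V = 0.9646 m/s, Re = 5.48×10^5, ε/D = 3.04×10^-4, f = 0.01630, h_1 = f(L/D)V²/2g = 1.761 m
Pipe 2: V = 3.387 m/s, Re = 1.03×10^6, ε/D = 0.00126, f = 0.02112, h_2 = f(L/D)V²/2g = 25.16 m
Pipe 3: V = 0.5990 m/s, Re = 4.32×10^5, ε/D = 8.21×10^-5, f = 0.01452, h_3 = f(L/D)V²/2g = 0.3731 m
Series → Q common, losses add: H = Σh = 27.29 m

H ≈ 27.3 m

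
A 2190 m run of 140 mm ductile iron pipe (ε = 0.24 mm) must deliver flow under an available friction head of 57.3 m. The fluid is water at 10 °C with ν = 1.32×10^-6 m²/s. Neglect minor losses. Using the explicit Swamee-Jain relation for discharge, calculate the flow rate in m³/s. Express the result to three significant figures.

Q ≈ 0.0269 m³/s

Swamee-Jain (Type II): Q = -0.965·√(gD⁵h_f/L)·ln[ε/(3.7D) + √(3.17ν²L/(gD³h_f))]
√(gD⁵h_f/L) = √(9.81·0.140⁵·57.3/2190) = 0.003715
ε/(3.7D) = 4.63×10^-4; √(3.17ν²L/(gD³h_f)) = 8.86×10^-5
Q = -0.965·0.003715·ln(5.519×10^-4) = 0.02690 m³/s
Check: V = 1.75 m/s, Re = 1.85×10^5, f = 0.02373, h_f = 57.8 m ≈ 57.3 m ✓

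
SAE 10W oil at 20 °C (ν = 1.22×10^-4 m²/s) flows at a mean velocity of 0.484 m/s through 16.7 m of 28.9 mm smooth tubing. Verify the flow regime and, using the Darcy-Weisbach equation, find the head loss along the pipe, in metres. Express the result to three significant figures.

h_f ≈ 3.85 m

Re = VD/ν = 0.484·0.02890/1.22×10^-4 = 115 → laminar (Re < 2300)
f = 64/Re = 0.5582
h_f = f(L/D)V²/(2g) = 0.5582·(16.7/0.02890)·0.484²/(2·9.81) = 3.851 m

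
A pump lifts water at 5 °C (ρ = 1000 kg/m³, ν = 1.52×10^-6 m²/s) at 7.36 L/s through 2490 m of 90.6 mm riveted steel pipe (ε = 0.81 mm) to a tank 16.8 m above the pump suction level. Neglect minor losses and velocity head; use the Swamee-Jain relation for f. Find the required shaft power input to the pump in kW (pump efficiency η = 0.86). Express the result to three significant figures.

P_shaft ≈ 7.20 kW

V = 4Q/(πD²) = 1.142 m/s; Re = 6.80×10^4; ε/D = 0.00894; f = 0.03776
h_f = f(L/D)V²/2g = 68.94 m
Total head H = z + h_f = 16.8 + 68.94 = 85.74 m
P_hyd = ρgQH = 1000·9.81·0.00736·85.74 = 6.191 kW
P_shaft = P_hyd/η = 6.191/0.86 = 7.199 kW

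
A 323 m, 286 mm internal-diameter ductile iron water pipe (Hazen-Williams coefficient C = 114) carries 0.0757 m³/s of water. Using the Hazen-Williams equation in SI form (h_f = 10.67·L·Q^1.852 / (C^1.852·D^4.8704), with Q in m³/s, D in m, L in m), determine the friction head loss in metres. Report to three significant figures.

h_f ≈ 1.99 m

h_f = 10.67·323·0.0757^1.852 / (114^1.852·0.286^4.8704) = 1.994 m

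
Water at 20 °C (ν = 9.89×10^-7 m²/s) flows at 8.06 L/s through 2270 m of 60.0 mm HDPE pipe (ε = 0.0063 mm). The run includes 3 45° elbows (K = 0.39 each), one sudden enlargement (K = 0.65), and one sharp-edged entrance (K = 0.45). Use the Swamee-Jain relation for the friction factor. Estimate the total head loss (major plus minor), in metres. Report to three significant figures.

H_L ≈ 264 m

V = 4Q/(πD²) = 2.851 m/s; V²/2g = 0.4142 m
Re = 1.73×10^5, ε/D = 1.05×10^-4 → f = 0.01681 (Swamee-Jain)
Major: h_f = f(L/D)·V²/2g = 0.01681·37833·0.4142 = 263.4 m
Minor: ΣK = 2.27; h_m = ΣK·V²/2g = 0.9402 m
Total H_L = 263.4 + 0.9402 = 264.4 m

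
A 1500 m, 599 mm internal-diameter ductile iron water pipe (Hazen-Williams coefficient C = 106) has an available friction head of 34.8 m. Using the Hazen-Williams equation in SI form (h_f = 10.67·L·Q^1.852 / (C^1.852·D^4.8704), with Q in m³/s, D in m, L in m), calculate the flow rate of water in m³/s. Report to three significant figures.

Q ≈ 1.01 m³/s

Rearranging: Q = [h_f·C^1.852·D^4.8704 / (10.67·L)]^(1/1.852)
Q = [34.8·106^1.852·0.599^4.8704 / (10.67·1500)]^0.540 = 1.005 m³/s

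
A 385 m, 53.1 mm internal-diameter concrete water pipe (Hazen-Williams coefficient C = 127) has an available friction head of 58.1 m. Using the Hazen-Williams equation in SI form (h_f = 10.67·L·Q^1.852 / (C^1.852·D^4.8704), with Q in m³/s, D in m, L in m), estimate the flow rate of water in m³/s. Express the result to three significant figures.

Q ≈ 0.00565 m³/s

Rearranging: Q = [h_f·C^1.852·D^4.8704 / (10.67·L)]^(1/1.852)
Q = [58.1·127^1.852·0.0531^4.8704 / (10.67·385)]^0.540 = 0.005655 m³/s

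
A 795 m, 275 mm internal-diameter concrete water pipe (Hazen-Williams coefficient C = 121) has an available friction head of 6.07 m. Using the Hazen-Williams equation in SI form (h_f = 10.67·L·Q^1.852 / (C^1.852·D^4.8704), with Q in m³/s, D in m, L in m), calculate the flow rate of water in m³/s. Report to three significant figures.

Rearranging: Q = [h_f·C^1.852·D^4.8704 / (10.67·L)]^(1/1.852)
Q = [6.07·121^1.852·0.275^4.8704 / (10.67·795)]^0.540 = 0.08128 m³/s

Q ≈ 0.0813 m³/s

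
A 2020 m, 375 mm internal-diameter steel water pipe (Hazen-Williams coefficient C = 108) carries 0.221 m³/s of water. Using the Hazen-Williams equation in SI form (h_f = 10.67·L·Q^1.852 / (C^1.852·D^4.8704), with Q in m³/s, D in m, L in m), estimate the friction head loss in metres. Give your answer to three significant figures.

h_f = 10.67·2020·0.221^1.852 / (108^1.852·0.375^4.8704) = 26.80 m

h_f ≈ 26.8 m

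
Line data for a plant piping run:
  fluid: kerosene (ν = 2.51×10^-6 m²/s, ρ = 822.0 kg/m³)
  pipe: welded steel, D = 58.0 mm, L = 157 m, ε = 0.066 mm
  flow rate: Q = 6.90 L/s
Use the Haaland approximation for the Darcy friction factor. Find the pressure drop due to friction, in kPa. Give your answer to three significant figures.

V = 4Q/(πD²) = 4·0.00690/(π·0.0580²) = 2.612 m/s
Re = VD/ν = 2.612·0.0580/2.51×10^-6 = 6.03×10^4 → turbulent
ε/D = 0.066/58.0 = 0.00114
Haaland: f = 0.02357
h_f = f(L/D)V²/(2g) = 0.02357·(157/0.0580)·2.612²/(2·9.81) = 22.18 m
Δp = ρg·h_f = 822.0·9.81·22.18 = 178.9 kPa

Δp ≈ 179 kPa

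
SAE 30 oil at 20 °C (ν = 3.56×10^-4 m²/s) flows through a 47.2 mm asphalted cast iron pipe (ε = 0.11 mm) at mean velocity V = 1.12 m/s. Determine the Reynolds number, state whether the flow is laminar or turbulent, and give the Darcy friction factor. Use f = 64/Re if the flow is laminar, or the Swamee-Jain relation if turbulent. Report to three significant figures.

Re ≈ 148; laminar; f = 64/Re ≈ 0.431

Re = VD/ν = 1.120·0.0472/3.56×10^-4 = 148
Re < 2300 → laminar → f = 64/Re = 0.4310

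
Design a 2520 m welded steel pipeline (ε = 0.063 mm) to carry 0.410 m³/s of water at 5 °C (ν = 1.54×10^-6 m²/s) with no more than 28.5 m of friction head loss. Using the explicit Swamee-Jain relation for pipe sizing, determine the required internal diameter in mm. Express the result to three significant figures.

Swamee-Jain (Type III): D = 0.66·[ε^1.25·(LQ²/(gh_f))^4.75 + ν·Q^9.4·(L/(gh_f))^5.2]^0.04
LQ²/(gh_f) = 1.515; L/(gh_f) = 9.013
Term 1 = ε^1.25·(…)^4.75 = 4.04×10^-5; Term 2 = ν·Q^9.4·(…)^5.2 = 3.26×10^-5
D = 0.66·(4.04×10^-5 + 3.26×10^-5)^0.04 = 0.4509 m = 451 mm
Check: V = 2.57 m/s, Re = 7.52×10^5, f = 0.01436, h_f = 27.0 m ≈ 28.5 m ✓

D ≈ 451 mm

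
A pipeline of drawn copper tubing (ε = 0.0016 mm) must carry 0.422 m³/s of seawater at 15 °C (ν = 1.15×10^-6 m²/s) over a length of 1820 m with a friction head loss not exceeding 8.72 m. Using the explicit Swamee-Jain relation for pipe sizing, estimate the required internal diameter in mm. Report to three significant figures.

D ≈ 522 mm

Swamee-Jain (Type III): D = 0.66·[ε^1.25·(LQ²/(gh_f))^4.75 + ν·Q^9.4·(L/(gh_f))^5.2]^0.04
LQ²/(gh_f) = 3.789; L/(gh_f) = 21.28
Term 1 = ε^1.25·(…)^4.75 = 3.18×10^-5; Term 2 = ν·Q^9.4·(…)^5.2 = 0.00278
D = 0.66·(3.18×10^-5 + 0.00278)^0.04 = 0.5218 m = 522 mm
Check: V = 1.97 m/s, Re = 8.95×10^5, f = 0.01190, h_f = 8.24 m ≈ 8.72 m ✓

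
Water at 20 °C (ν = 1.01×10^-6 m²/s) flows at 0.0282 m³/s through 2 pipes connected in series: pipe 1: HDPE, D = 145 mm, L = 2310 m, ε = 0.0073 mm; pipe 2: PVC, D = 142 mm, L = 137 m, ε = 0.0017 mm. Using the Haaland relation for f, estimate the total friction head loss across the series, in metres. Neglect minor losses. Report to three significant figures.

H ≈ 38.5 m

Pipe 1: V = 1.708 m/s, Re = 2.45×10^5, ε/D = 5.03×10^-5, f = 0.01529, h_1 = f(L/D)V²/2g = 36.20 m
Pipe 2: V = 1.781 m/s, Re = 2.50×10^5, ε/D = 1.20×10^-5, f = 0.01493, h_2 = f(L/D)V²/2g = 2.327 m
Series → Q common, losses add: H = Σh = 38.53 m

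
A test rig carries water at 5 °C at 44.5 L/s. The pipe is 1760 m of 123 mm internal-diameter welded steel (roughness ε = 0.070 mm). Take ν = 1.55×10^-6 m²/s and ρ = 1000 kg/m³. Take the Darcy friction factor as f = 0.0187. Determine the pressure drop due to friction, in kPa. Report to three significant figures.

Δp ≈ 1880 kPa

V = 4Q/(πD²) = 4·0.0445/(π·0.123²) = 3.745 m/s
h_f = f(L/D)V²/(2g) = 0.01870·(1760/0.123)·3.745²/(2·9.81) = 191.3 m
Δp = ρg·h_f = 1000·9.81·191.3 = 1876 kPa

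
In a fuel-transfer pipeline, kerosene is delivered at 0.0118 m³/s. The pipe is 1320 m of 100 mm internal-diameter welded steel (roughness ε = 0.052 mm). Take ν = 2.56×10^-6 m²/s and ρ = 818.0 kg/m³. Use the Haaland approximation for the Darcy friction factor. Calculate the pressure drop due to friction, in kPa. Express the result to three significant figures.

Δp ≈ 265 kPa

V = 4Q/(πD²) = 4·0.0118/(π·0.100²) = 1.502 m/s
Re = VD/ν = 1.502·0.100/2.56×10^-6 = 5.87×10^4 → turbulent
ε/D = 0.052/100 = 5.20×10^-4
Haaland: f = 0.02174
h_f = f(L/D)V²/(2g) = 0.02174·(1320/0.100)·1.502²/(2·9.81) = 33.01 m
Δp = ρg·h_f = 818.0·9.81·33.01 = 264.9 kPa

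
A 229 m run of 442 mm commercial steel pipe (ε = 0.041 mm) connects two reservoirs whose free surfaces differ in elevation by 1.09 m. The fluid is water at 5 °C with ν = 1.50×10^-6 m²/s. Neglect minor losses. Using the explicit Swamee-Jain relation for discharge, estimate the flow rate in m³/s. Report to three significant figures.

Q ≈ 0.260 m³/s

Swamee-Jain (Type II): Q = -0.965·√(gD⁵h_f/L)·ln[ε/(3.7D) + √(3.17ν²L/(gD³h_f))]
√(gD⁵h_f/L) = √(9.81·0.442⁵·1.09/229) = 0.02807
ε/(3.7D) = 2.51×10^-5; √(3.17ν²L/(gD³h_f)) = 4.21×10^-5
Q = -0.965·0.02807·ln(6.713×10^-5) = 0.2602 m³/s
Check: V = 1.70 m/s, Re = 5.00×10^5, f = 0.01438, h_f = 1.09 m ≈ 1.09 m ✓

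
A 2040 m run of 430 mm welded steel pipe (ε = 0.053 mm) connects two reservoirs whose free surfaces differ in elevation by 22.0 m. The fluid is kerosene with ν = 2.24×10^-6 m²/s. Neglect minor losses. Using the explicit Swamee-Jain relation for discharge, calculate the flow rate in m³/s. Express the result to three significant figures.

Swamee-Jain (Type II): Q = -0.965·√(gD⁵h_f/L)·ln[ε/(3.7D) + √(3.17ν²L/(gD³h_f))]
√(gD⁵h_f/L) = √(9.81·0.430⁵·22.0/2040) = 0.03944
ε/(3.7D) = 3.33×10^-5; √(3.17ν²L/(gD³h_f)) = 4.35×10^-5
Q = -0.965·0.03944·ln(7.680×10^-5) = 0.3606 m³/s
Check: V = 2.48 m/s, Re = 4.77×10^5, f = 0.01481, h_f = 22.1 m ≈ 22.0 m ✓

Q ≈ 0.361 m³/s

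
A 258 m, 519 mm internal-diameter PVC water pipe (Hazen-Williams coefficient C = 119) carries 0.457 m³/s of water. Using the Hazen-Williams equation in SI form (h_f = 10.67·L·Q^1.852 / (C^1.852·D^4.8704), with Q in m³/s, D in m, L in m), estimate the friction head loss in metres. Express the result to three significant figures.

h_f ≈ 2.26 m

h_f = 10.67·258·0.457^1.852 / (119^1.852·0.519^4.8704) = 2.256 m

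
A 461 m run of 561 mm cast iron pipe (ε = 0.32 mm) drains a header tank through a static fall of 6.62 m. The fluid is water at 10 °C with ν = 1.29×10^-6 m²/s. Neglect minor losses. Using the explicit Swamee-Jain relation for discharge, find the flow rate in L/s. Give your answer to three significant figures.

Q ≈ 742 L/s

Swamee-Jain (Type II): Q = -0.965·√(gD⁵h_f/L)·ln[ε/(3.7D) + √(3.17ν²L/(gD³h_f))]
√(gD⁵h_f/L) = √(9.81·0.561⁵·6.62/461) = 0.08847
ε/(3.7D) = 1.54×10^-4; √(3.17ν²L/(gD³h_f)) = 1.46×10^-5
Q = -0.965·0.08847·ln(1.687×10^-4) = 0.7417 m³/s
Check: V = 3.00 m/s, Re = 1.30×10^6, f = 0.01764, h_f = 6.65 m ≈ 6.62 m ✓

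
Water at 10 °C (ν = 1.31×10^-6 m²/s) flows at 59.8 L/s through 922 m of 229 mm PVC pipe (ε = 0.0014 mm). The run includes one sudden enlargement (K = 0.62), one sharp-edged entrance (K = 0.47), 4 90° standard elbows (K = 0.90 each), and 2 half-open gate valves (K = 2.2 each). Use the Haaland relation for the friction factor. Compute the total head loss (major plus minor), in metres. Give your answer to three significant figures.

H_L ≈ 7.40 m

V = 4Q/(πD²) = 1.452 m/s; V²/2g = 0.1074 m
Re = 2.54×10^5, ε/D = 6.11×10^-6 → f = 0.01485 (Haaland)
Major: h_f = f(L/D)·V²/2g = 0.01485·4026·0.1074 = 6.422 m
Minor: ΣK = 9.09; h_m = ΣK·V²/2g = 0.9767 m
Total H_L = 6.422 + 0.9767 = 7.399 m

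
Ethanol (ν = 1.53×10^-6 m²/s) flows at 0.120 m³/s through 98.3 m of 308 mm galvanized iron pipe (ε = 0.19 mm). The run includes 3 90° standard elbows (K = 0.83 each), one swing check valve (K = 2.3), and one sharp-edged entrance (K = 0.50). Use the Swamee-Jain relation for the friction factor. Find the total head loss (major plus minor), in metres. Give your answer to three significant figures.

H_L ≈ 1.50 m

V = 4Q/(πD²) = 1.611 m/s; V²/2g = 0.1322 m
Re = 3.24×10^5, ε/D = 6.17×10^-4 → f = 0.01888 (Swamee-Jain)
Major: h_f = f(L/D)·V²/2g = 0.01888·319.2·0.1322 = 0.7967 m
Minor: ΣK = 5.29; h_m = ΣK·V²/2g = 0.6994 m
Total H_L = 0.7967 + 0.6994 = 1.496 m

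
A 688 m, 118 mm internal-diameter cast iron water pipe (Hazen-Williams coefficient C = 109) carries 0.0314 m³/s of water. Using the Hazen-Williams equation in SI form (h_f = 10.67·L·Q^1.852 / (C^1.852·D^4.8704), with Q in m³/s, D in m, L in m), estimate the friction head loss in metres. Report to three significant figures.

h_f = 10.67·688·0.0314^1.852 / (109^1.852·0.118^4.8704) = 67.46 m

h_f ≈ 67.5 m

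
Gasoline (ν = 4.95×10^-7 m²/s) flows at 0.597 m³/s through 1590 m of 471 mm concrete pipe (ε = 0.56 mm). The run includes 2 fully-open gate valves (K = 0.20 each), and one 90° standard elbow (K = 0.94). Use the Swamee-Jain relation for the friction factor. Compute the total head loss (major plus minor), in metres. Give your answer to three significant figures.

V = 4Q/(πD²) = 3.426 m/s; V²/2g = 0.5984 m
Re = 3.26×10^6, ε/D = 0.00119 → f = 0.02061 (Swamee-Jain)
Major: h_f = f(L/D)·V²/2g = 0.02061·3376·0.5984 = 41.64 m
Minor: ΣK = 1.34; h_m = ΣK·V²/2g = 0.8018 m
Total H_L = 41.64 + 0.8018 = 42.44 m

H_L ≈ 42.4 m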